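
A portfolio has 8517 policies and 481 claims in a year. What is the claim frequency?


frequency = claims / policies
= 481 / 8517
= 0.0565


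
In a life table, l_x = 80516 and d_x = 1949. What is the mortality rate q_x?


q_x = d_x / l_x
= 1949 / 80516
= 0.0242


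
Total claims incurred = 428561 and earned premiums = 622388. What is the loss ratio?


Loss ratio = claims / premiums
= 428561 / 622388
= 0.6886


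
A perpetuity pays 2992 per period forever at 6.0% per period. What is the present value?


PV = PMT / i
= 2992 / 0.06
= 49866.6667


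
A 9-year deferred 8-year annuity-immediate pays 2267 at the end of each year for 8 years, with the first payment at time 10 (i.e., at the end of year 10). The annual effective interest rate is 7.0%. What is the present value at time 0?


PV at time 9 of the 8-year annuity-immediate:
a_n = 2267 * (1-(1+0.07)^(-8))/0.07 = 13536.9337
Discount back 9 years to time 0:
PV = 13536.9337 * (1+0.07)^(-9)
= 13536.9337 * 0.543934
= 7363.195


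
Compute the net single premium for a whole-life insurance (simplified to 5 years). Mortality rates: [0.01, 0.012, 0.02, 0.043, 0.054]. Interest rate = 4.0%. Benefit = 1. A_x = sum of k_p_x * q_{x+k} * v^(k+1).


v = 0.961538
Year 0: k_p_x=1.0, q=0.01, term=0.009615
Year 1: k_p_x=0.99, q=0.012, term=0.010984
Year 2: k_p_x=0.97812, q=0.02, term=0.017391
Year 3: k_p_x=0.958558, q=0.043, term=0.035233
Year 4: k_p_x=0.91734, q=0.054, term=0.040715
A_x = 0.1139


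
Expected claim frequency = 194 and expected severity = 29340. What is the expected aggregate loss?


E[S] = E[N] * E[X]
= 194 * 29340
= 5.6920e+06


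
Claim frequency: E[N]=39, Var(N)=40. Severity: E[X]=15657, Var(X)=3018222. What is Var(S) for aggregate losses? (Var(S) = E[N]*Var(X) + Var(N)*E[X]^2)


Var(S) = E[N]*Var(X) + Var(N)*E[X]^2
= 39*3018222 + 40*15657^2
= 117710658 + 9805665960
= 9.9234e+09


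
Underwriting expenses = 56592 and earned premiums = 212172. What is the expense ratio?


Expense ratio = expenses / premiums
= 56592 / 212172
= 0.2667


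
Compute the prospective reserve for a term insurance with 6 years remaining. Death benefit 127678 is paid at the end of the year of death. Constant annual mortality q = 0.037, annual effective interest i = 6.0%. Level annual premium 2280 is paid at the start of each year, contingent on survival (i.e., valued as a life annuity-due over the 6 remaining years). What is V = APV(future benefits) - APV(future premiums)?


v = 1/(1+i) = 0.943396
APV(future benefits) per unit = sum_{k=0}^{5} k_p_x * q * v^(k+1) = 0.16698
APV(future benefits) = 127678 * 0.16698 = 21319.7015
Life annuity-due factor ä_{x:6} = sum_{k=0}^{5} k_p_x * v^k = 4.783758
APV(future premiums) = 2280 * 4.783758 = 10906.968
V = 21319.7015 - 10906.968
= 10412.7336


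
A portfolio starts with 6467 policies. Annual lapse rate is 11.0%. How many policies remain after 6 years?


remaining = initial * (1 - lapse)^years
= 6467 * (1 - 0.11)^6
= 6467 * 0.496981
= 3213.978


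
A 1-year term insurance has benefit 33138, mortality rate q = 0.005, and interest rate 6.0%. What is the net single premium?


NSP = benefit * q * v
v = 1/(1+i) = 0.943396
NSP = 33138 * 0.005 * 0.943396
= 156.3113


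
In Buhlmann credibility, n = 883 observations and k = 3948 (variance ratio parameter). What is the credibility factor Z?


Z = n / (n + k)
= 883 / (883 + 3948)
= 883 / 4831
= 0.1828


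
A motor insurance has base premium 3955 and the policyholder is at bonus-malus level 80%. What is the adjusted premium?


adjusted = base * BM_level / 100
= 3955 * 80 / 100
= 3955 * 0.8
= 3164.0


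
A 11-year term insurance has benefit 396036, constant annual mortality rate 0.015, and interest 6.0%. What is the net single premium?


NSP = benefit * sum_{k=0}^{n-1} k_p_x * q * v^(k+1)
With constant q=0.015, v=0.943396
Sum = 0.11078
NSP = 396036 * 0.11078
= 43872.7221


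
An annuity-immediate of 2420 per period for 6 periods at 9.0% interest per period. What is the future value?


FV = PMT * ((1+i)^n - 1) / i
= 2420 * ((1.09)^6 - 1) / 0.09
= 2420 * (1.6771 - 1) / 0.09
= 18206.4696


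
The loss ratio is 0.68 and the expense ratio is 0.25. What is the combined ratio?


Combined ratio = loss ratio + expense ratio
= 0.68 + 0.25
= 0.93


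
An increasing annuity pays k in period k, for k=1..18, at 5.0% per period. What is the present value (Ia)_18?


(Ia)_n = sum_{k=1}^{n} k * v^k, v = 1/(1+i)
v = 0.952381
Sum computed term by term:
(Ia)_18 = 95.8939


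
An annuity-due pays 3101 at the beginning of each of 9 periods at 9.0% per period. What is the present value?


PV_due = PMT * (1-(1+i)^(-n))/i * (1+i)
PV_immediate = 18591.2606
PV_due = 18591.2606 * 1.09
= 20264.4741


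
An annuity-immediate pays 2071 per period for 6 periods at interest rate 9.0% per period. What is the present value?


PV = PMT * (1 - (1+i)^(-n)) / i
= 2071 * (1 - (1+0.09)^(-6)) / 0.09
= 2071 * (1 - 0.596267) / 0.09
= 2071 * 4.485919
= 9290.3374


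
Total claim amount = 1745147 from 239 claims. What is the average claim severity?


severity = total / number
= 1745147 / 239
= 7301.8703


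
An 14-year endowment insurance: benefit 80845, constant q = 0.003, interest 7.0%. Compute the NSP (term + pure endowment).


Term component = 2086.9879
Pure endowment = 14_p_x * v^14 * benefit = 0.958809 * 0.387817 * 80845 = 30061.6279
NSP = 32148.6157


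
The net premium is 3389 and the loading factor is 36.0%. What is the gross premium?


Gross = net * (1 + loading)
= 3389 * (1 + 0.36)
= 3389 * 1.36
= 4609.04


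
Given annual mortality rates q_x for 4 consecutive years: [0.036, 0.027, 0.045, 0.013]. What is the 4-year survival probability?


p_k = 1 - q_k for each year
Survival = product of (1 - q_k)
= 0.964 * 0.973 * 0.955 * 0.987
= 0.8841


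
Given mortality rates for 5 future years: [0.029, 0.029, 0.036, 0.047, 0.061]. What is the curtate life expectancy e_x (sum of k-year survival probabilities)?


e_x = sum_{k=1}^{n} k_p_x
k_p_x values:
  1_p_x = 0.971
  2_p_x = 0.942841
  3_p_x = 0.908899
  4_p_x = 0.86618
  5_p_x = 0.813343
e_x = 4.5023


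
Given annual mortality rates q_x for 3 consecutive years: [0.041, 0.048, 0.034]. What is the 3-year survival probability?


p_k = 1 - q_k for each year
Survival = product of (1 - q_k)
= 0.959 * 0.952 * 0.966
= 0.8819


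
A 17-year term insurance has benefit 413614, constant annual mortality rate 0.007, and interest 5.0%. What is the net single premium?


NSP = benefit * sum_{k=0}^{n-1} k_p_x * q * v^(k+1)
With constant q=0.007, v=0.952381
Sum = 0.075258
NSP = 413614 * 0.075258
= 31127.7272


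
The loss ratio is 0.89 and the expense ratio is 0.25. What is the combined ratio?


Combined ratio = loss ratio + expense ratio
= 0.89 + 0.25
= 1.14


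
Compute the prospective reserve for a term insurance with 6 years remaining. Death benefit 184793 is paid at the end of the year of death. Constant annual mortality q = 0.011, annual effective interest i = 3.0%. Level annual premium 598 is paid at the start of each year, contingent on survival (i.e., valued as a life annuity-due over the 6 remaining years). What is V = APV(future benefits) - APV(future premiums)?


v = 1/(1+i) = 0.970874
APV(future benefits) per unit = sum_{k=0}^{5} k_p_x * q * v^(k+1) = 0.05803
APV(future benefits) = 184793 * 0.05803 = 10723.4458
Life annuity-due factor ä_{x:6} = sum_{k=0}^{5} k_p_x * v^k = 5.433672
APV(future premiums) = 598 * 5.433672 = 3249.3356
V = 10723.4458 - 3249.3356
= 7474.1102


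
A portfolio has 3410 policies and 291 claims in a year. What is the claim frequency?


frequency = claims / policies
= 291 / 3410
= 0.0853


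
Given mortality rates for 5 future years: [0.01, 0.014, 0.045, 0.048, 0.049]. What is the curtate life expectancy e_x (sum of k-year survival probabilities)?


e_x = sum_{k=1}^{n} k_p_x
k_p_x values:
  1_p_x = 0.99
  2_p_x = 0.97614
  3_p_x = 0.932214
  4_p_x = 0.887467
  5_p_x = 0.843982
e_x = 4.6298


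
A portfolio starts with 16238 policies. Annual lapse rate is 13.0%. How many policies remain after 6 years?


remaining = initial * (1 - lapse)^years
= 16238 * (1 - 0.13)^6
= 16238 * 0.433626
= 7041.2223


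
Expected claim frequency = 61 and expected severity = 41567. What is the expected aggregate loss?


E[S] = E[N] * E[X]
= 61 * 41567
= 2.5356e+06


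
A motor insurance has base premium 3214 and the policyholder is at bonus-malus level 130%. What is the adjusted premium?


adjusted = base * BM_level / 100
= 3214 * 130 / 100
= 3214 * 1.3
= 4178.2


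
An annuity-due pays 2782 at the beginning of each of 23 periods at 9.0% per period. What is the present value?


PV_due = PMT * (1-(1+i)^(-n))/i * (1+i)
PV_immediate = 26652.1354
PV_due = 26652.1354 * 1.09
= 29050.8276


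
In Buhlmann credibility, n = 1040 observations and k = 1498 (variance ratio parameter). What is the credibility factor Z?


Z = n / (n + k)
= 1040 / (1040 + 1498)
= 1040 / 2538
= 0.4098


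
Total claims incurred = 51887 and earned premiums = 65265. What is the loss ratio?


Loss ratio = claims / premiums
= 51887 / 65265
= 0.795


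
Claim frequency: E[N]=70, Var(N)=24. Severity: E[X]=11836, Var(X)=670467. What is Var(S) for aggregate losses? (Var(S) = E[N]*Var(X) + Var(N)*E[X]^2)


Var(S) = E[N]*Var(X) + Var(N)*E[X]^2
= 70*670467 + 24*11836^2
= 46932690 + 3362181504
= 3.4091e+09


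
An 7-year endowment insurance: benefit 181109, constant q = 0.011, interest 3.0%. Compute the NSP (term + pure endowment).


Term component = 12025.493
Pure endowment = 7_p_x * v^7 * benefit = 0.925495 * 0.813092 * 181109 = 136286.7079
NSP = 148312.2009


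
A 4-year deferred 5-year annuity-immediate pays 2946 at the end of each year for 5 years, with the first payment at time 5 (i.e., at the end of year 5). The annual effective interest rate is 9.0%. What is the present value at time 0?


PV at time 4 of the 5-year annuity-immediate:
a_n = 2946 * (1-(1+0.09)^(-5))/0.09 = 11458.9126
Discount back 4 years to time 0:
PV = 11458.9126 * (1+0.09)^(-4)
= 11458.9126 * 0.708425
= 8117.7826


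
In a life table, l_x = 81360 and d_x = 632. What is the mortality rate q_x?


q_x = d_x / l_x
= 632 / 81360
= 0.0078


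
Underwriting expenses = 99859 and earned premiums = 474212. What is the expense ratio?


Expense ratio = expenses / premiums
= 99859 / 474212
= 0.2106


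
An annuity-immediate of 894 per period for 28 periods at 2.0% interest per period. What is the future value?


FV = PMT * ((1+i)^n - 1) / i
= 894 * ((1.02)^28 - 1) / 0.02
= 894 * (1.741024 - 1) / 0.02
= 33123.782


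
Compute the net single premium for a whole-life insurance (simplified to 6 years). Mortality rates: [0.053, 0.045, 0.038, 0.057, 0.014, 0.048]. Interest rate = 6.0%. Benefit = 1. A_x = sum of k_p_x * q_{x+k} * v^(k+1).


v = 0.943396
Year 0: k_p_x=1.0, q=0.053, term=0.05
Year 1: k_p_x=0.947, q=0.045, term=0.037927
Year 2: k_p_x=0.904385, q=0.038, term=0.028855
Year 3: k_p_x=0.870018, q=0.057, term=0.039281
Year 4: k_p_x=0.820427, q=0.014, term=0.008583
Year 5: k_p_x=0.808941, q=0.048, term=0.027373
A_x = 0.192


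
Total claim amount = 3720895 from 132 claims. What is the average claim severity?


severity = total / number
= 3720895 / 132
= 28188.5985


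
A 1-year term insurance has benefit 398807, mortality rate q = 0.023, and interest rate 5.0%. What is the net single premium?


NSP = benefit * q * v
v = 1/(1+i) = 0.952381
NSP = 398807 * 0.023 * 0.952381
= 8735.7724


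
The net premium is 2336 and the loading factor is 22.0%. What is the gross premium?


Gross = net * (1 + loading)
= 2336 * (1 + 0.22)
= 2336 * 1.22
= 2849.92


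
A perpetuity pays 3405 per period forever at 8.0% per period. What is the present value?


PV = PMT / i
= 3405 / 0.08
= 42562.5


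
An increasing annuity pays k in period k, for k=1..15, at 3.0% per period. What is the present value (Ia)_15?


(Ia)_n = sum_{k=1}^{n} k * v^k, v = 1/(1+i)
v = 0.970874
Sum computed term by term:
(Ia)_15 = 88.9381


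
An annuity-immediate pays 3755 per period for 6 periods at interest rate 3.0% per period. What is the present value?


PV = PMT * (1 - (1+i)^(-n)) / i
= 3755 * (1 - (1+0.03)^(-6)) / 0.03
= 3755 * (1 - 0.837484) / 0.03
= 3755 * 5.417191
= 20341.5539


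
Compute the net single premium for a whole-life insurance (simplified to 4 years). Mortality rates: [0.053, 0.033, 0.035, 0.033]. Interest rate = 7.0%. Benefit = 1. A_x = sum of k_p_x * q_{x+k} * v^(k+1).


v = 0.934579
Year 0: k_p_x=1.0, q=0.053, term=0.049533
Year 1: k_p_x=0.947, q=0.033, term=0.027296
Year 2: k_p_x=0.915749, q=0.035, term=0.026163
Year 3: k_p_x=0.883698, q=0.033, term=0.022248
A_x = 0.1252


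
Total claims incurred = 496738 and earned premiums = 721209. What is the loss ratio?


Loss ratio = claims / premiums
= 496738 / 721209
= 0.6888


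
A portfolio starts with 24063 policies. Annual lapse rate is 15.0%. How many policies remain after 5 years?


remaining = initial * (1 - lapse)^years
= 24063 * (1 - 0.15)^5
= 24063 * 0.443705
= 10676.8809


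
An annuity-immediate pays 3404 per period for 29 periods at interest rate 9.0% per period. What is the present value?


PV = PMT * (1 - (1+i)^(-n)) / i
= 3404 * (1 - (1+0.09)^(-29)) / 0.09
= 3404 * (1 - 0.082155) / 0.09
= 3404 * 10.198283
= 34714.955


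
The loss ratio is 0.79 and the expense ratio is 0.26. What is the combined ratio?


Combined ratio = loss ratio + expense ratio
= 0.79 + 0.26
= 1.05


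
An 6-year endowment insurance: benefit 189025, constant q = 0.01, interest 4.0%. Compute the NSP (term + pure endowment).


Term component = 9675.6061
Pure endowment = 6_p_x * v^6 * benefit = 0.94148 * 0.790315 * 189025 = 140646.9694
NSP = 150322.5755


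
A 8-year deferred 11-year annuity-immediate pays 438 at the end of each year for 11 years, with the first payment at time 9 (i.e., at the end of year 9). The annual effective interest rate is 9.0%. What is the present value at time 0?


PV at time 8 of the 11-year annuity-immediate:
a_n = 438 * (1-(1+0.09)^(-11))/0.09 = 2980.6735
Discount back 8 years to time 0:
PV = 2980.6735 * (1+0.09)^(-8)
= 2980.6735 * 0.501866
= 1495.8995


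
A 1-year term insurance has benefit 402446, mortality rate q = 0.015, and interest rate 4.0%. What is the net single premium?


NSP = benefit * q * v
v = 1/(1+i) = 0.961538
NSP = 402446 * 0.015 * 0.961538
= 5804.5096


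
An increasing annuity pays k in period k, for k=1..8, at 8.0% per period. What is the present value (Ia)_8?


(Ia)_n = sum_{k=1}^{n} k * v^k, v = 1/(1+i)
v = 0.925926
Sum computed term by term:
(Ia)_8 = 23.5527


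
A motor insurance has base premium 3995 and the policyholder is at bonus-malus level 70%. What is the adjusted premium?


adjusted = base * BM_level / 100
= 3995 * 70 / 100
= 3995 * 0.7
= 2796.5


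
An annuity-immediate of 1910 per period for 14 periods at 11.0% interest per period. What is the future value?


FV = PMT * ((1+i)^n - 1) / i
= 1910 * ((1.11)^14 - 1) / 0.11
= 1910 * (4.310441 - 1) / 0.11
= 57481.2934


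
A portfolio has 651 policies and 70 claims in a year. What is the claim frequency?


frequency = claims / policies
= 70 / 651
= 0.1075


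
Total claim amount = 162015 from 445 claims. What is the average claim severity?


severity = total / number
= 162015 / 445
= 364.0787


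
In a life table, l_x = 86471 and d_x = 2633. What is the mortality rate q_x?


q_x = d_x / l_x
= 2633 / 86471
= 0.0304


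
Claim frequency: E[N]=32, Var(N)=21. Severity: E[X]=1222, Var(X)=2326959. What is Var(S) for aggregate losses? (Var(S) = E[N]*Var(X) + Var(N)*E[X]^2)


Var(S) = E[N]*Var(X) + Var(N)*E[X]^2
= 32*2326959 + 21*1222^2
= 74462688 + 31358964
= 1.0582e+08


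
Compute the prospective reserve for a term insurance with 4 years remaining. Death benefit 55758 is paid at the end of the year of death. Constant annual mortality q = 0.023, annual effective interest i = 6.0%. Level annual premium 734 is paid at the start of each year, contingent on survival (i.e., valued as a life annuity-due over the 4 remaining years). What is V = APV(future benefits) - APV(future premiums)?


v = 1/(1+i) = 0.943396
APV(future benefits) per unit = sum_{k=0}^{3} k_p_x * q * v^(k+1) = 0.07712
APV(future benefits) = 55758 * 0.07712 = 4300.0657
Life annuity-due factor ä_{x:4} = sum_{k=0}^{3} k_p_x * v^k = 3.554233
APV(future premiums) = 734 * 3.554233 = 2608.8073
V = 4300.0657 - 2608.8073
= 1691.2585


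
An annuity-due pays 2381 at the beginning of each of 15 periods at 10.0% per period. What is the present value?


PV_due = PMT * (1-(1+i)^(-n))/i * (1+i)
PV_immediate = 18110.0753
PV_due = 18110.0753 * 1.1
= 19921.0828


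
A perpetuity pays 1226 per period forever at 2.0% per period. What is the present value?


PV = PMT / i
= 1226 / 0.02
= 61300.0


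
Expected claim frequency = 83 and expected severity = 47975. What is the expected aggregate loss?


E[S] = E[N] * E[X]
= 83 * 47975
= 3.9819e+06


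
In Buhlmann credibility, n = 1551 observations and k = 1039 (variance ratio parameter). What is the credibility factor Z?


Z = n / (n + k)
= 1551 / (1551 + 1039)
= 1551 / 2590
= 0.5988


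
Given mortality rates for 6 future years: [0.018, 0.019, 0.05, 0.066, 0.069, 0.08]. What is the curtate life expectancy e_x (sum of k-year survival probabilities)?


e_x = sum_{k=1}^{n} k_p_x
k_p_x values:
  1_p_x = 0.982
  2_p_x = 0.963342
  3_p_x = 0.915175
  4_p_x = 0.854773
  5_p_x = 0.795794
  6_p_x = 0.73213
e_x = 5.2432


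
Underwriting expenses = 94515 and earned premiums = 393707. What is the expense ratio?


Expense ratio = expenses / premiums
= 94515 / 393707
= 0.2401


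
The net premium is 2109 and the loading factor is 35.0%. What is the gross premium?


Gross = net * (1 + loading)
= 2109 * (1 + 0.35)
= 2109 * 1.35
= 2847.15


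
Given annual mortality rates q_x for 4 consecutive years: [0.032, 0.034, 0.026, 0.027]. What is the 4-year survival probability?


p_k = 1 - q_k for each year
Survival = product of (1 - q_k)
= 0.968 * 0.966 * 0.974 * 0.973
= 0.8862


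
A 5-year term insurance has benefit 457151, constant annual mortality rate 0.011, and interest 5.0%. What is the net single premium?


NSP = benefit * sum_{k=0}^{n-1} k_p_x * q * v^(k+1)
With constant q=0.011, v=0.952381
Sum = 0.046638
NSP = 457151 * 0.046638
= 21320.7047


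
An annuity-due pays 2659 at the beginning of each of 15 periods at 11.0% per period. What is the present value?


PV_due = PMT * (1-(1+i)^(-n))/i * (1+i)
PV_immediate = 19120.5222
PV_due = 19120.5222 * 1.11
= 21223.7796


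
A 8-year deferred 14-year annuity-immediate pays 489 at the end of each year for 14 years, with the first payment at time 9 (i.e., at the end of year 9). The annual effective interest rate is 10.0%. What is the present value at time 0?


PV at time 8 of the 14-year annuity-immediate:
a_n = 489 * (1-(1+0.1)^(-14))/0.1 = 3602.3102
Discount back 8 years to time 0:
PV = 3602.3102 * (1+0.1)^(-8)
= 3602.3102 * 0.466507
= 1680.5043


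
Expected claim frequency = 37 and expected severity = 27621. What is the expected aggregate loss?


E[S] = E[N] * E[X]
= 37 * 27621
= 1.0220e+06


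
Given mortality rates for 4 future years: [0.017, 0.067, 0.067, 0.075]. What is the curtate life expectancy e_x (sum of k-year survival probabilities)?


e_x = sum_{k=1}^{n} k_p_x
k_p_x values:
  1_p_x = 0.983
  2_p_x = 0.917139
  3_p_x = 0.855691
  4_p_x = 0.791514
e_x = 3.5473


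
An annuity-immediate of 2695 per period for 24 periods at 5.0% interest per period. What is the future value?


FV = PMT * ((1+i)^n - 1) / i
= 2695 * ((1.05)^24 - 1) / 0.05
= 2695 * (3.2251 - 1) / 0.05
= 119932.887


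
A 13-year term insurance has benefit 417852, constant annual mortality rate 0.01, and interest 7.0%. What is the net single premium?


NSP = benefit * sum_{k=0}^{n-1} k_p_x * q * v^(k+1)
With constant q=0.01, v=0.934579
Sum = 0.079482
NSP = 417852 * 0.079482
= 33211.9202


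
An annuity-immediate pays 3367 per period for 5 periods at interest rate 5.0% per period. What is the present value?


PV = PMT * (1 - (1+i)^(-n)) / i
= 3367 * (1 - (1+0.05)^(-5)) / 0.05
= 3367 * (1 - 0.783526) / 0.05
= 3367 * 4.329477
= 14577.348


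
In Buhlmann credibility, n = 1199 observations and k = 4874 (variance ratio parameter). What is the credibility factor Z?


Z = n / (n + k)
= 1199 / (1199 + 4874)
= 1199 / 6073
= 0.1974


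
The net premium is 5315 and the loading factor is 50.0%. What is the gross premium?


Gross = net * (1 + loading)
= 5315 * (1 + 0.5)
= 5315 * 1.5
= 7972.5


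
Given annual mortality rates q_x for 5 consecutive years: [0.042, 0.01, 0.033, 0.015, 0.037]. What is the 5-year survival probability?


p_k = 1 - q_k for each year
Survival = product of (1 - q_k)
= 0.958 * 0.99 * 0.967 * 0.985 * 0.963
= 0.8699


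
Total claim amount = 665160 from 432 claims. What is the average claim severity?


severity = total / number
= 665160 / 432
= 1539.7222


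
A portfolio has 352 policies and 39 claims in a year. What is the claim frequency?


frequency = claims / policies
= 39 / 352
= 0.1108


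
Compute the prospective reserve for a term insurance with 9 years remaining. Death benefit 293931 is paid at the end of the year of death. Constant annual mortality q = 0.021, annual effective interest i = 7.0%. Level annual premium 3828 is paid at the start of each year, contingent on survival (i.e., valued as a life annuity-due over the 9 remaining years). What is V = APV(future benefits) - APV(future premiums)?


v = 1/(1+i) = 0.934579
APV(future benefits) per unit = sum_{k=0}^{8} k_p_x * q * v^(k+1) = 0.127072
APV(future benefits) = 293931 * 0.127072 = 37350.3319
Life annuity-due factor ä_{x:9} = sum_{k=0}^{8} k_p_x * v^k = 6.474609
APV(future premiums) = 3828 * 6.474609 = 24784.8038
V = 37350.3319 - 24784.8038
= 12565.5281


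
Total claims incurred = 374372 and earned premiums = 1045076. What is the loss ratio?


Loss ratio = claims / premiums
= 374372 / 1045076
= 0.3582


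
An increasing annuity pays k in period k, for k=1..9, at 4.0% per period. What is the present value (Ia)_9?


(Ia)_n = sum_{k=1}^{n} k * v^k, v = 1/(1+i)
v = 0.961538
Sum computed term by term:
(Ia)_9 = 35.2366


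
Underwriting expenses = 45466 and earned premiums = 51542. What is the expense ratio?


Expense ratio = expenses / premiums
= 45466 / 51542
= 0.8821


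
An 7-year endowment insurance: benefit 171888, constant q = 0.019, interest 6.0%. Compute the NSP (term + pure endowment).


Term component = 17301.2811
Pure endowment = 7_p_x * v^7 * benefit = 0.874345 * 0.665057 * 171888 = 99951.0943
NSP = 117252.3754


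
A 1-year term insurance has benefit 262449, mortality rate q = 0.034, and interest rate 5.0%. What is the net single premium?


NSP = benefit * q * v
v = 1/(1+i) = 0.952381
NSP = 262449 * 0.034 * 0.952381
= 8498.3486


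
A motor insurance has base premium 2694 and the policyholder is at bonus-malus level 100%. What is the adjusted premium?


adjusted = base * BM_level / 100
= 2694 * 100 / 100
= 2694 * 1.0
= 2694.0


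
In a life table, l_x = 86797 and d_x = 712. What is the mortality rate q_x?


q_x = d_x / l_x
= 712 / 86797
= 0.0082


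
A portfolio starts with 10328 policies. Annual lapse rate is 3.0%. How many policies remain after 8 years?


remaining = initial * (1 - lapse)^years
= 10328 * (1 - 0.03)^8
= 10328 * 0.783743
= 8094.5014


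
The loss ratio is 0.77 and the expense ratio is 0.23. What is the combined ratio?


Combined ratio = loss ratio + expense ratio
= 0.77 + 0.23
= 1.0


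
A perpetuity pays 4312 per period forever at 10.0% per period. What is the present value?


PV = PMT / i
= 4312 / 0.1
= 43120.0


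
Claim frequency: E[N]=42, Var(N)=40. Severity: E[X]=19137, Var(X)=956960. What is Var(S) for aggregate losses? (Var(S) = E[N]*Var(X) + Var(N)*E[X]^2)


Var(S) = E[N]*Var(X) + Var(N)*E[X]^2
= 42*956960 + 40*19137^2
= 40192320 + 14648990760
= 1.4689e+10


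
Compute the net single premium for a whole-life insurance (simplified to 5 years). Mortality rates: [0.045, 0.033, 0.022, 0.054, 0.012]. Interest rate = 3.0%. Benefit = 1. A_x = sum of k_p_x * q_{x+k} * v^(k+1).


v = 0.970874
Year 0: k_p_x=1.0, q=0.045, term=0.043689
Year 1: k_p_x=0.955, q=0.033, term=0.029706
Year 2: k_p_x=0.923485, q=0.022, term=0.018593
Year 3: k_p_x=0.903168, q=0.054, term=0.043332
Year 4: k_p_x=0.854397, q=0.012, term=0.008844
A_x = 0.1442


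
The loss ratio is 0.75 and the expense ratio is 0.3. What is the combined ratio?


Combined ratio = loss ratio + expense ratio
= 0.75 + 0.3
= 1.05


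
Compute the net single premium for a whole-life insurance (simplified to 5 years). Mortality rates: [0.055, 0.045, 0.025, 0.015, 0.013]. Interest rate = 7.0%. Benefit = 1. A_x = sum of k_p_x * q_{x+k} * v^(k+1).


v = 0.934579
Year 0: k_p_x=1.0, q=0.055, term=0.051402
Year 1: k_p_x=0.945, q=0.045, term=0.037143
Year 2: k_p_x=0.902475, q=0.025, term=0.018417
Year 3: k_p_x=0.879913, q=0.015, term=0.010069
Year 4: k_p_x=0.866714, q=0.013, term=0.008033
A_x = 0.1251


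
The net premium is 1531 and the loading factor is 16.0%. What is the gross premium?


Gross = net * (1 + loading)
= 1531 * (1 + 0.16)
= 1531 * 1.16
= 1775.96


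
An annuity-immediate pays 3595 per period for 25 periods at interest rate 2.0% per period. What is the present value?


PV = PMT * (1 - (1+i)^(-n)) / i
= 3595 * (1 - (1+0.02)^(-25)) / 0.02
= 3595 * (1 - 0.609531) / 0.02
= 3595 * 19.523456
= 70186.826


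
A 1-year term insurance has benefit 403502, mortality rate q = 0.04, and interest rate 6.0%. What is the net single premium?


NSP = benefit * q * v
v = 1/(1+i) = 0.943396
NSP = 403502 * 0.04 * 0.943396
= 15226.4906


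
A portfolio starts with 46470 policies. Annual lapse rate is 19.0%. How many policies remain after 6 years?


remaining = initial * (1 - lapse)^years
= 46470 * (1 - 0.19)^6
= 46470 * 0.28243
= 13124.5006


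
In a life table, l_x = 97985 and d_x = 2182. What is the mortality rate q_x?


q_x = d_x / l_x
= 2182 / 97985
= 0.0223


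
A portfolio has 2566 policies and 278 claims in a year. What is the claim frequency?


frequency = claims / policies
= 278 / 2566
= 0.1083


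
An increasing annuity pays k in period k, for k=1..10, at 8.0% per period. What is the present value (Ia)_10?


(Ia)_n = sum_{k=1}^{n} k * v^k, v = 1/(1+i)
v = 0.925926
Sum computed term by term:
(Ia)_10 = 32.6869


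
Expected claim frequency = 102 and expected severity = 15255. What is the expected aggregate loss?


E[S] = E[N] * E[X]
= 102 * 15255
= 1.5560e+06


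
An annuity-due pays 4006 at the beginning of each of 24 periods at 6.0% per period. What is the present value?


PV_due = PMT * (1-(1+i)^(-n))/i * (1+i)
PV_immediate = 50276.7323
PV_due = 50276.7323 * 1.06
= 53293.3362


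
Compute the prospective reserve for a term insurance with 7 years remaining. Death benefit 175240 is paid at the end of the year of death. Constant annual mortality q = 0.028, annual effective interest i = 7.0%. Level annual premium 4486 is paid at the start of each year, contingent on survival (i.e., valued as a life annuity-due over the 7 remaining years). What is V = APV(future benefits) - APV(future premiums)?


v = 1/(1+i) = 0.934579
APV(future benefits) per unit = sum_{k=0}^{6} k_p_x * q * v^(k+1) = 0.139863
APV(future benefits) = 175240 * 0.139863 = 24509.6448
Life annuity-due factor ä_{x:7} = sum_{k=0}^{6} k_p_x * v^k = 5.344776
APV(future premiums) = 4486 * 5.344776 = 23976.6657
V = 24509.6448 - 23976.6657
= 532.9791


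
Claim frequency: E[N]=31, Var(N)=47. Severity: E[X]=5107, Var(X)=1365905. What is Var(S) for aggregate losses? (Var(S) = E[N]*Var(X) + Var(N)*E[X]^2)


Var(S) = E[N]*Var(X) + Var(N)*E[X]^2
= 31*1365905 + 47*5107^2
= 42343055 + 1225828103
= 1.2682e+09


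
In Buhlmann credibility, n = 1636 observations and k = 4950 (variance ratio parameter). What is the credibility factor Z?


Z = n / (n + k)
= 1636 / (1636 + 4950)
= 1636 / 6586
= 0.2484


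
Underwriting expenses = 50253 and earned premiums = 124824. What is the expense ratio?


Expense ratio = expenses / premiums
= 50253 / 124824
= 0.4026


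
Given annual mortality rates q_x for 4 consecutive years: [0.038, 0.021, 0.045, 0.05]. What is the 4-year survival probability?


p_k = 1 - q_k for each year
Survival = product of (1 - q_k)
= 0.962 * 0.979 * 0.955 * 0.95
= 0.8544


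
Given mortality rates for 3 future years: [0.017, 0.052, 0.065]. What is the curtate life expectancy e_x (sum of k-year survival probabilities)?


e_x = sum_{k=1}^{n} k_p_x
k_p_x values:
  1_p_x = 0.983
  2_p_x = 0.931884
  3_p_x = 0.871312
e_x = 2.7862


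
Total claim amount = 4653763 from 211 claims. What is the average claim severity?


severity = total / number
= 4653763 / 211
= 22055.7488


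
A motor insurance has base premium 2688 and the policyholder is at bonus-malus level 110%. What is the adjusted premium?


adjusted = base * BM_level / 100
= 2688 * 110 / 100
= 2688 * 1.1
= 2956.8


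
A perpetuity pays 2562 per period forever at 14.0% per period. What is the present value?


PV = PMT / i
= 2562 / 0.14
= 18300.0


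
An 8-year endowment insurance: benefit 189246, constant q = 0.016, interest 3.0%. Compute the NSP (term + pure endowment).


Term component = 20152.5043
Pure endowment = 8_p_x * v^8 * benefit = 0.878943 * 0.789409 * 189246 = 131307.5501
NSP = 151460.0544


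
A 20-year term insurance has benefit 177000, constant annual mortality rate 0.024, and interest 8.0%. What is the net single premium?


NSP = benefit * sum_{k=0}^{n-1} k_p_x * q * v^(k+1)
With constant q=0.024, v=0.925926
Sum = 0.200311
NSP = 177000 * 0.200311
= 35455.1156


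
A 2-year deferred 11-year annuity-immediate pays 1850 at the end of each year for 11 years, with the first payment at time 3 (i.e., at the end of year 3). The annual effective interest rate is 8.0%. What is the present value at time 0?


PV at time 2 of the 11-year annuity-immediate:
a_n = 1850 * (1-(1+0.08)^(-11))/0.08 = 13207.0839
Discount back 2 years to time 0:
PV = 13207.0839 * (1+0.08)^(-2)
= 13207.0839 * 0.857339
= 11322.9457


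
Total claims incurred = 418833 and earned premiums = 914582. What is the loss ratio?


Loss ratio = claims / premiums
= 418833 / 914582
= 0.458


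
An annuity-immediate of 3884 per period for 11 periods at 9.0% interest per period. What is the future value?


FV = PMT * ((1+i)^n - 1) / i
= 3884 * ((1.09)^11 - 1) / 0.09
= 3884 * (2.580426 - 1) / 0.09
= 68204.1795


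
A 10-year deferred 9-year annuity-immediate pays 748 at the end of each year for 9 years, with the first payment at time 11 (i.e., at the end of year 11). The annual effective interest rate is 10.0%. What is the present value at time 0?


PV at time 10 of the 9-year annuity-immediate:
a_n = 748 * (1-(1+0.1)^(-9))/0.1 = 4307.7498
Discount back 10 years to time 0:
PV = 4307.7498 * (1+0.1)^(-10)
= 4307.7498 * 0.385543
= 1660.824


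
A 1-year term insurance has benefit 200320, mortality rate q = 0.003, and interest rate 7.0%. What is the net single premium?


NSP = benefit * q * v
v = 1/(1+i) = 0.934579
NSP = 200320 * 0.003 * 0.934579
= 561.6449


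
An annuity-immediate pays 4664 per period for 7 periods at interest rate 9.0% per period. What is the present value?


PV = PMT * (1 - (1+i)^(-n)) / i
= 4664 * (1 - (1+0.09)^(-7)) / 0.09
= 4664 * (1 - 0.547034) / 0.09
= 4664 * 5.032953
= 23473.692


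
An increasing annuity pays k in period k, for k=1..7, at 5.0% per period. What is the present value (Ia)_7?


(Ia)_n = sum_{k=1}^{n} k * v^k, v = 1/(1+i)
v = 0.952381
Sum computed term by term:
(Ia)_7 = 22.0185


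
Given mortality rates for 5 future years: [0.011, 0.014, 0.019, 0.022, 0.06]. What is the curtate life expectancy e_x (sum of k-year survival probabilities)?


e_x = sum_{k=1}^{n} k_p_x
k_p_x values:
  1_p_x = 0.989
  2_p_x = 0.975154
  3_p_x = 0.956626
  4_p_x = 0.93558
  5_p_x = 0.879445
e_x = 4.7358


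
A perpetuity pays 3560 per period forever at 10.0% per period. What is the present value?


PV = PMT / i
= 3560 / 0.1
= 35600.0


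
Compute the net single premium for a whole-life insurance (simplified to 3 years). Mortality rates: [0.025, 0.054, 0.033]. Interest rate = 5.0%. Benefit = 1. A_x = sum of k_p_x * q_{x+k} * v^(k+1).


v = 0.952381
Year 0: k_p_x=1.0, q=0.025, term=0.02381
Year 1: k_p_x=0.975, q=0.054, term=0.047755
Year 2: k_p_x=0.92235, q=0.033, term=0.026293
A_x = 0.0979


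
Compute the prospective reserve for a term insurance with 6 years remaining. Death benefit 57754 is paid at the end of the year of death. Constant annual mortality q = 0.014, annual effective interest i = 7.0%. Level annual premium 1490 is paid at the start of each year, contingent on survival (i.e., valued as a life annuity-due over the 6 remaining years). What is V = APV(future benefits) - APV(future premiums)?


v = 1/(1+i) = 0.934579
APV(future benefits) per unit = sum_{k=0}^{5} k_p_x * q * v^(k+1) = 0.064618
APV(future benefits) = 57754 * 0.064618 = 3731.9447
Life annuity-due factor ä_{x:6} = sum_{k=0}^{5} k_p_x * v^k = 4.938657
APV(future premiums) = 1490 * 4.938657 = 7358.5991
V = 3731.9447 - 7358.5991
= -3626.6544


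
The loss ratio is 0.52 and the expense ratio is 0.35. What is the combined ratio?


Combined ratio = loss ratio + expense ratio
= 0.52 + 0.35
= 0.87


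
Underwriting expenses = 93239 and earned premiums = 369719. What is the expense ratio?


Expense ratio = expenses / premiums
= 93239 / 369719
= 0.2522


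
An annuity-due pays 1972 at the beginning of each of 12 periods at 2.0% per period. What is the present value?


PV_due = PMT * (1-(1+i)^(-n))/i * (1+i)
PV_immediate = 20854.5729
PV_due = 20854.5729 * 1.02
= 21271.6643


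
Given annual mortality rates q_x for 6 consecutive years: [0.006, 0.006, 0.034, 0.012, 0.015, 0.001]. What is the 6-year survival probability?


p_k = 1 - q_k for each year
Survival = product of (1 - q_k)
= 0.994 * 0.994 * 0.966 * 0.988 * 0.985 * 0.999
= 0.9279


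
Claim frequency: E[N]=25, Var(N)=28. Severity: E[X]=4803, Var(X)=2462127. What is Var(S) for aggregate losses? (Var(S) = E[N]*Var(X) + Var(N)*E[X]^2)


Var(S) = E[N]*Var(X) + Var(N)*E[X]^2
= 25*2462127 + 28*4803^2
= 61553175 + 645926652
= 7.0748e+08


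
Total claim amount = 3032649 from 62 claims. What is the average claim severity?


severity = total / number
= 3032649 / 62
= 48913.6935


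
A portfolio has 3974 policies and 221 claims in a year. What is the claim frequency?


frequency = claims / policies
= 221 / 3974
= 0.0556


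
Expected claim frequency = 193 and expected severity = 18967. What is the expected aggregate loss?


E[S] = E[N] * E[X]
= 193 * 18967
= 3.6606e+06


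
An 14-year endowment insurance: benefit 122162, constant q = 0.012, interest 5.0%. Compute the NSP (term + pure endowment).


Term component = 13559.3318
Pure endowment = 14_p_x * v^14 * benefit = 0.844495 * 0.505068 * 122162 = 52105.4525
NSP = 65664.7842


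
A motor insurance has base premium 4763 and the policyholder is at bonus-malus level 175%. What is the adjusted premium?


adjusted = base * BM_level / 100
= 4763 * 175 / 100
= 4763 * 1.75
= 8335.25


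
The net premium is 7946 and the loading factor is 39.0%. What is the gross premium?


Gross = net * (1 + loading)
= 7946 * (1 + 0.39)
= 7946 * 1.39
= 11044.94


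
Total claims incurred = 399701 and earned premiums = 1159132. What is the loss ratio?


Loss ratio = claims / premiums
= 399701 / 1159132
= 0.3448


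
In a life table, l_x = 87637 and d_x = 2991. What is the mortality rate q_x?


q_x = d_x / l_x
= 2991 / 87637
= 0.0341


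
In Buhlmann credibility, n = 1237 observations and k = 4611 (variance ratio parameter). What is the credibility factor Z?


Z = n / (n + k)
= 1237 / (1237 + 4611)
= 1237 / 5848
= 0.2115


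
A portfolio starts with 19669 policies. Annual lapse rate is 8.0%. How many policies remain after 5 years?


remaining = initial * (1 - lapse)^years
= 19669 * (1 - 0.08)^5
= 19669 * 0.659082
= 12963.4745


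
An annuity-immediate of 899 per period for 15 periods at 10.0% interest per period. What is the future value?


FV = PMT * ((1+i)^n - 1) / i
= 899 * ((1.1)^15 - 1) / 0.1
= 899 * (4.177248 - 1) / 0.1
= 28563.461


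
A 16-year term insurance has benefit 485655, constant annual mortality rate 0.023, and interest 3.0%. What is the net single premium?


NSP = benefit * sum_{k=0}^{n-1} k_p_x * q * v^(k+1)
With constant q=0.023, v=0.970874
Sum = 0.247595
NSP = 485655 * 0.247595
= 120245.7996


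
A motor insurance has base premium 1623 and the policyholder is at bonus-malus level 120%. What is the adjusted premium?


adjusted = base * BM_level / 100
= 1623 * 120 / 100
= 1623 * 1.2
= 1947.6


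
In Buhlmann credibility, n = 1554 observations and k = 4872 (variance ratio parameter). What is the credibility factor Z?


Z = n / (n + k)
= 1554 / (1554 + 4872)
= 1554 / 6426
= 0.2418


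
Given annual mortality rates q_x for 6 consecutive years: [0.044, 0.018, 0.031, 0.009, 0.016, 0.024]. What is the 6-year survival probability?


p_k = 1 - q_k for each year
Survival = product of (1 - q_k)
= 0.956 * 0.982 * 0.969 * 0.991 * 0.984 * 0.976
= 0.8658


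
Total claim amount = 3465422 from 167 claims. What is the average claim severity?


severity = total / number
= 3465422 / 167
= 20751.0299


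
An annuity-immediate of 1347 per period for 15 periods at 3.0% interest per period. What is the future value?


FV = PMT * ((1+i)^n - 1) / i
= 1347 * ((1.03)^15 - 1) / 0.03
= 1347 * (1.557967 - 1) / 0.03
= 25052.737


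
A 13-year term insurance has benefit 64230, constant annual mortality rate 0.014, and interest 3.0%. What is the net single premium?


NSP = benefit * sum_{k=0}^{n-1} k_p_x * q * v^(k+1)
With constant q=0.014, v=0.970874
Sum = 0.137801
NSP = 64230 * 0.137801
= 8850.9321


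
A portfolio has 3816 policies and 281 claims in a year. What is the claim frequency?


frequency = claims / policies
= 281 / 3816
= 0.0736


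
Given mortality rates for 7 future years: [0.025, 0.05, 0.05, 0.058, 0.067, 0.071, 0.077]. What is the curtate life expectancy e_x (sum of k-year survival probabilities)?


e_x = sum_{k=1}^{n} k_p_x
k_p_x values:
  1_p_x = 0.975
  2_p_x = 0.92625
  3_p_x = 0.879937
  4_p_x = 0.828901
  5_p_x = 0.773365
  6_p_x = 0.718456
  7_p_x = 0.663135
e_x = 5.765


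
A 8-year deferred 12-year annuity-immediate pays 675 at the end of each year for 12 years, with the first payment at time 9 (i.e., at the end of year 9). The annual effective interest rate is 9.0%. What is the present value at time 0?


PV at time 8 of the 12-year annuity-immediate:
a_n = 675 * (1-(1+0.09)^(-12))/0.09 = 4833.4896
Discount back 8 years to time 0:
PV = 4833.4896 * (1+0.09)^(-8)
= 4833.4896 * 0.501866
= 2425.7654


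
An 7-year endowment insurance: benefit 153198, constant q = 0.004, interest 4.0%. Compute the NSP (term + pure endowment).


Term component = 3636.4505
Pure endowment = 7_p_x * v^7 * benefit = 0.972334 * 0.759918 * 153198 = 113197.0449
NSP = 116833.4954


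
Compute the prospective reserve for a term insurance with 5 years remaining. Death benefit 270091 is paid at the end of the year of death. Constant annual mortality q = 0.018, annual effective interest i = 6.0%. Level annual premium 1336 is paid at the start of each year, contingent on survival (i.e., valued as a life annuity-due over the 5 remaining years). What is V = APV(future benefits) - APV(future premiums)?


v = 1/(1+i) = 0.943396
APV(future benefits) per unit = sum_{k=0}^{4} k_p_x * q * v^(k+1) = 0.073296
APV(future benefits) = 270091 * 0.073296 = 19796.6607
Life annuity-due factor ä_{x:5} = sum_{k=0}^{4} k_p_x * v^k = 4.316335
APV(future premiums) = 1336 * 4.316335 = 5766.6241
V = 19796.6607 - 5766.6241
= 14030.0366
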